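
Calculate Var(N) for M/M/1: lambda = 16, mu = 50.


rho = 16/50; Var(N) = rho/(1-rho)^2 = 0.69

0.69


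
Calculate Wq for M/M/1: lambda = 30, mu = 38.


rho = 30/38; Wq = rho/(mu - lambda) = 0.0987 hours

0.0987 hours


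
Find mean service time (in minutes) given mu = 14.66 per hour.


Mean service time = 60/mu = 60/14.66 = 4.09 minutes

4.09 minutes


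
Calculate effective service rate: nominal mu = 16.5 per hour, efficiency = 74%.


Effective rate = mu * efficiency = 16.5 * 0.74 = 12.21 per hour

12.21 per hour


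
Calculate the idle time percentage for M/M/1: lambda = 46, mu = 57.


Idle fraction = (1 - rho) * 100 = (1 - 46/57) * 100 = 19.3%

19.3%


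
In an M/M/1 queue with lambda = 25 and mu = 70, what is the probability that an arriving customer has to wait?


P(wait) = rho = lambda/mu = 25/70 = 0.3571

0.3571


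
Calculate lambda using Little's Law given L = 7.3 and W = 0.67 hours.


lambda = L / W = 7.3 / 0.67 = 10.9 per hour

10.9 per hour


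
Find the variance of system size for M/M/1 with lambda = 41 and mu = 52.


rho = 41/52; Var(N) = rho/(1-rho)^2 = 17.62

17.62


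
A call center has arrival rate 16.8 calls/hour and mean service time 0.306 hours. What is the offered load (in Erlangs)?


Offered load a = lambda * E[S] = 16.8 * 0.306 = 5.14 Erlangs

5.14 Erlangs


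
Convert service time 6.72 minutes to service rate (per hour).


mu = 60 / avg_service_time = 60 / 6.72 = 8.93 per hour

8.93 per hour


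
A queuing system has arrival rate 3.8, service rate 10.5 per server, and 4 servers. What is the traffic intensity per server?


rho = lambda / (c * mu) = 3.8 / (4 * 10.5) = 0.0905

0.0905


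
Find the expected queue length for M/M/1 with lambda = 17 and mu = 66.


rho = 17/66; Lq = rho^2/(1-rho) = 0.09

0.09


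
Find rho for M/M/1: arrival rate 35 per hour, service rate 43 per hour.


rho = lambda/mu = 35/43 = 0.814

0.814


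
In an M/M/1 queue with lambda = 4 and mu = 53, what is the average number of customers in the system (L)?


rho = 4/53; L = rho/(1-rho) = 0.08

0.08


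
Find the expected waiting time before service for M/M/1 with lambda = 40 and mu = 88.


rho = 40/88; Wq = rho/(mu - lambda) = 0.0095 hours

0.0095 hours


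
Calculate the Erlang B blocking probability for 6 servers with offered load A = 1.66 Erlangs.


B(N,A) = (A^N/N!) / sum(A^k/k!, k=0..N) with N=6, A=1.66 = 0.0055

0.0055


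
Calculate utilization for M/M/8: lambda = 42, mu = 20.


rho = lambda/(c*mu) = 42/(8*20) = 0.2625

0.2625


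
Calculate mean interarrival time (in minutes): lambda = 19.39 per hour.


Mean interarrival time = 60/lambda = 60/19.39 = 3.09 minutes

3.09 minutes


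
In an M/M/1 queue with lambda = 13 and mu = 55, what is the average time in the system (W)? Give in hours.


W = 1/(mu - lambda) = 1/(55 - 13) = 0.0238 hours

0.0238 hours


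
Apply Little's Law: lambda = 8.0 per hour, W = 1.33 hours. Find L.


L = lambda * W = 8.0 * 1.33 = 10.64

10.64


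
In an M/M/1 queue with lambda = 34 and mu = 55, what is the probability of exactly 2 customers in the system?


rho = 34/55; P(n) = (1-rho)*rho^n = (1-34/55)*(34/55)^2 = 0.1459

0.1459


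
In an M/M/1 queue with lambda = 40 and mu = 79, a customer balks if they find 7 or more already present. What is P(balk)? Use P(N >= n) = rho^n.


P(N >= 7) = rho^7 = (40/79)^7 = 0.0085

0.0085


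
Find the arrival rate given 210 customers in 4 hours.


lambda = total arrivals / time = 210 / 4 = 52.5 per hour

52.5 per hour


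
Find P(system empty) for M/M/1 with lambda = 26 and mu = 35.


P0 = 1 - rho = 1 - 26/35 = 0.2571

0.2571


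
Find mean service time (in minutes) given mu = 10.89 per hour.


Mean service time = 60/mu = 60/10.89 = 5.51 minutes

5.51 minutes


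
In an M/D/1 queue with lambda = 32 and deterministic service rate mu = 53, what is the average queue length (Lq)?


M/D/1: Lq = rho^2 / (2*(1-rho)) where rho = 32/53; Lq = 0.46

0.46


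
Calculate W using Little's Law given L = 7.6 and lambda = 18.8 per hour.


W = L / lambda = 7.6 / 18.8 = 0.4043 hours

0.4043 hours


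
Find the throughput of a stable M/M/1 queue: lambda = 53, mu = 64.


For a stable queue (lambda < mu), throughput = lambda = 53 per hour

53 per hour


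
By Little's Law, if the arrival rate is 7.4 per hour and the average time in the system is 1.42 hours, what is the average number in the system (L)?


L = lambda * W = 7.4 * 1.42 = 10.51

10.51


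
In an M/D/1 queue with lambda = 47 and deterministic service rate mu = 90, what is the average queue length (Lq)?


M/D/1: Lq = rho^2 / (2*(1-rho)) where rho = 47/90; Lq = 0.29

0.29


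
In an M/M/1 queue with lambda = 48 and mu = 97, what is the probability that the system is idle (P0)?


P0 = 1 - rho = 1 - 48/97 = 0.5052

0.5052


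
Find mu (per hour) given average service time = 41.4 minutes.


mu = 60 / avg_service_time = 60 / 41.4 = 1.45 per hour

1.45 per hour


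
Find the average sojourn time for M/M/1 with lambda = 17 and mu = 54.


W = 1/(mu - lambda) = 1/(54 - 17) = 0.027 hours

0.027 hours


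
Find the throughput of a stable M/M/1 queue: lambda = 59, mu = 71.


For a stable queue (lambda < mu), throughput = lambda = 59 per hour

59 per hour


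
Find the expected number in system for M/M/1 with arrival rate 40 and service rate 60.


rho = 40/60; L = rho/(1-rho) = 2.0

2.0


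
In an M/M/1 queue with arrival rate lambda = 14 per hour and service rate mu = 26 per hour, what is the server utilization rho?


rho = lambda/mu = 14/26 = 0.5385

0.5385


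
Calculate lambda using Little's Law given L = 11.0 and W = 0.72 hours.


lambda = L / W = 11.0 / 0.72 = 15.28 per hour

15.28 per hour


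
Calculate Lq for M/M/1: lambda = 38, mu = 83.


rho = 38/83; Lq = rho^2/(1-rho) = 0.39

0.39


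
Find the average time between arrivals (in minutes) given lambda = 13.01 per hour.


Mean interarrival time = 60/lambda = 60/13.01 = 4.61 minutes

4.61 minutes


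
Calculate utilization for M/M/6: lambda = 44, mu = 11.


rho = lambda/(c*mu) = 44/(6*11) = 0.6667

0.6667


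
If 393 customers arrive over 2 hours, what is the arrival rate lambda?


lambda = total arrivals / time = 393 / 2 = 196.5 per hour

196.5 per hour


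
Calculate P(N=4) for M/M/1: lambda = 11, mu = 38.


rho = 11/38; P(n) = (1-rho)*rho^n = (1-11/38)*(11/38)^4 = 0.005

0.005


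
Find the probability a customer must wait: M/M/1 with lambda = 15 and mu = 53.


P(wait) = rho = lambda/mu = 15/53 = 0.283

0.283


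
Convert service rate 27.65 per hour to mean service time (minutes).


Mean service time = 60/mu = 60/27.65 = 2.17 minutes

2.17 minutes


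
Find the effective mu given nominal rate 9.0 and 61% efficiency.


Effective rate = mu * efficiency = 9.0 * 0.61 = 5.49 per hour

5.49 per hour


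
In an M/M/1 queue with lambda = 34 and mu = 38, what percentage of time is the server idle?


Idle fraction = (1 - rho) * 100 = (1 - 34/38) * 100 = 10.5%

10.5%


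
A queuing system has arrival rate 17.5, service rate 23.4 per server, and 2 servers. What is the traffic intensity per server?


rho = lambda / (c * mu) = 17.5 / (2 * 23.4) = 0.3739

0.3739


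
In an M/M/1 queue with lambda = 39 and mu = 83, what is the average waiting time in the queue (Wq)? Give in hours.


rho = 39/83; Wq = rho/(mu - lambda) = 0.0107 hours

0.0107 hours


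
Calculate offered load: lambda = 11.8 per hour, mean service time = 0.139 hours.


Offered load a = lambda * E[S] = 11.8 * 0.139 = 1.64 Erlangs

1.64 Erlangs


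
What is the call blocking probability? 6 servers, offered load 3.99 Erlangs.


B(N,A) = (A^N/N!) / sum(A^k/k!, k=0..N) with N=6, A=3.99 = 0.1164

0.1164


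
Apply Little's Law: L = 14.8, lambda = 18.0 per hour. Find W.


W = L / lambda = 14.8 / 18.0 = 0.8222 hours

0.8222 hours


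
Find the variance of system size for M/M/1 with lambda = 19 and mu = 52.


rho = 19/52; Var(N) = rho/(1-rho)^2 = 0.91

0.91


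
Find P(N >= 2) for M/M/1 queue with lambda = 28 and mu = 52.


P(N >= 2) = rho^2 = (28/52)^2 = 0.2899

0.2899


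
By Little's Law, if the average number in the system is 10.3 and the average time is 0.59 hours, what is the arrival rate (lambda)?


lambda = L / W = 10.3 / 0.59 = 17.46 per hour

17.46 per hour


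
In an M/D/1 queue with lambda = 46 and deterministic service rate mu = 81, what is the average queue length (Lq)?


M/D/1: Lq = rho^2 / (2*(1-rho)) where rho = 46/81; Lq = 0.37

0.37


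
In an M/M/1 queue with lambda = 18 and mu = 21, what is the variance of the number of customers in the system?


rho = 18/21; Var(N) = rho/(1-rho)^2 = 42.0

42.0


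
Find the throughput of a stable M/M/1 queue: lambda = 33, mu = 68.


For a stable queue (lambda < mu), throughput = lambda = 33 per hour

33 per hour


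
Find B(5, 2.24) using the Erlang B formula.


B(N,A) = (A^N/N!) / sum(A^k/k!, k=0..N) with N=5, A=2.24 = 0.0514

0.0514


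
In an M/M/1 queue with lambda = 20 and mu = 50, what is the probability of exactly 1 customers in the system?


rho = 20/50; P(n) = (1-rho)*rho^n = (1-20/50)*(20/50)^1 = 0.24

0.24


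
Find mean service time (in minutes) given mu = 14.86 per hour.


Mean service time = 60/mu = 60/14.86 = 4.04 minutes

4.04 minutes


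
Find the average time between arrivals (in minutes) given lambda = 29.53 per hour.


Mean interarrival time = 60/lambda = 60/29.53 = 2.03 minutes

2.03 minutes


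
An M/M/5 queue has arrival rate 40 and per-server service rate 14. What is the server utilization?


rho = lambda/(c*mu) = 40/(5*14) = 0.5714

0.5714


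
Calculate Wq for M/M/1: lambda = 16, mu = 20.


rho = 16/20; Wq = rho/(mu - lambda) = 0.2 hours

0.2 hours


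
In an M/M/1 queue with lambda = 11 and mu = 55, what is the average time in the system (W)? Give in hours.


W = 1/(mu - lambda) = 1/(55 - 11) = 0.0227 hours

0.0227 hours


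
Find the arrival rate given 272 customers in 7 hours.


lambda = total arrivals / time = 272 / 7 = 38.86 per hour

38.86 per hour


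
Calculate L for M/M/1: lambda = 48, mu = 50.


rho = 48/50; L = rho/(1-rho) = 24.0

24.0


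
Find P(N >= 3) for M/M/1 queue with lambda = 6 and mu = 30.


P(N >= 3) = rho^3 = (6/30)^3 = 0.008

0.008


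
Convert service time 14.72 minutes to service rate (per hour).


mu = 60 / avg_service_time = 60 / 14.72 = 4.08 per hour

4.08 per hour


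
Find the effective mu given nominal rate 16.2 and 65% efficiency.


Effective rate = mu * efficiency = 16.2 * 0.65 = 10.53 per hour

10.53 per hour


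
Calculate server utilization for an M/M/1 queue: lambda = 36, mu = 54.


rho = lambda/mu = 36/54 = 0.6667

0.6667


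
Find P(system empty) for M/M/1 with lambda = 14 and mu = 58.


P0 = 1 - rho = 1 - 14/58 = 0.7586

0.7586


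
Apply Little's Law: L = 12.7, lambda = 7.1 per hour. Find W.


W = L / lambda = 12.7 / 7.1 = 1.7887 hours

1.7887 hours


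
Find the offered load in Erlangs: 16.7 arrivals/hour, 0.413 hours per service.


Offered load a = lambda * E[S] = 16.7 * 0.413 = 6.9 Erlangs

6.9 Erlangs


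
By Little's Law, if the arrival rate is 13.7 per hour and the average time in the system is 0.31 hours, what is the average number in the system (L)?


L = lambda * W = 13.7 * 0.31 = 4.25

4.25


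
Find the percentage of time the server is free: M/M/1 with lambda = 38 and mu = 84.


Idle fraction = (1 - rho) * 100 = (1 - 38/84) * 100 = 54.8%

54.8%


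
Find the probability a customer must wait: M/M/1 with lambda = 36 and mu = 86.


P(wait) = rho = lambda/mu = 36/86 = 0.4186

0.4186


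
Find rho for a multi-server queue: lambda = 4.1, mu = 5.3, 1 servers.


rho = lambda / (c * mu) = 4.1 / (1 * 5.3) = 0.7736

0.7736


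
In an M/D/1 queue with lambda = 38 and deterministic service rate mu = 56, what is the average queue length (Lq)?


M/D/1: Lq = rho^2 / (2*(1-rho)) where rho = 38/56; Lq = 0.72

0.72


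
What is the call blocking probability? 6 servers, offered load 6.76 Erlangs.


B(N,A) = (A^N/N!) / sum(A^k/k!, k=0..N) with N=6, A=6.76 = 0.3161

0.3161


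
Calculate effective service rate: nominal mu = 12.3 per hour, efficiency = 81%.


Effective rate = mu * efficiency = 12.3 * 0.81 = 9.96 per hour

9.96 per hour


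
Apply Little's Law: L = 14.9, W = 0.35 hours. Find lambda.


lambda = L / W = 14.9 / 0.35 = 42.57 per hour

42.57 per hour


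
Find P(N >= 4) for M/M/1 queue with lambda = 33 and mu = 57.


P(N >= 4) = rho^4 = (33/57)^4 = 0.1123

0.1123


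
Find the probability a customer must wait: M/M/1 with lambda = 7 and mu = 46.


P(wait) = rho = lambda/mu = 7/46 = 0.1522

0.1522


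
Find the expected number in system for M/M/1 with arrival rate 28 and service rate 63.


rho = 28/63; L = rho/(1-rho) = 0.8

0.8


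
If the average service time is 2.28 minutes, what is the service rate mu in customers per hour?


mu = 60 / avg_service_time = 60 / 2.28 = 26.32 per hour

26.32 per hour


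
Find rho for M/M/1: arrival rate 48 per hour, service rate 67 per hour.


rho = lambda/mu = 48/67 = 0.7164

0.7164


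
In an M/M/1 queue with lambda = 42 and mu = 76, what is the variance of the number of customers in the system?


rho = 42/76; Var(N) = rho/(1-rho)^2 = 2.76

2.76


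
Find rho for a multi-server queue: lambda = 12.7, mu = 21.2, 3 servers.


rho = lambda / (c * mu) = 12.7 / (3 * 21.2) = 0.1997

0.1997


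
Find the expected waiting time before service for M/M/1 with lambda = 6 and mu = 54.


rho = 6/54; Wq = rho/(mu - lambda) = 0.0023 hours

0.0023 hours


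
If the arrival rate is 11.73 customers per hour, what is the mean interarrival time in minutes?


Mean interarrival time = 60/lambda = 60/11.73 = 5.12 minutes

5.12 minutes


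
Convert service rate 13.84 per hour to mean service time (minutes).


Mean service time = 60/mu = 60/13.84 = 4.34 minutes

4.34 minutes


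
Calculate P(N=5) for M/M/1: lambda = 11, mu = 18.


rho = 11/18; P(n) = (1-rho)*rho^n = (1-11/18)*(11/18)^5 = 0.0331

0.0331


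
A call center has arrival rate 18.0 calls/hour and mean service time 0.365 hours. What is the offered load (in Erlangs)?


Offered load a = lambda * E[S] = 18.0 * 0.365 = 6.57 Erlangs

6.57 Erlangs


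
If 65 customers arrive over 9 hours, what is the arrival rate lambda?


lambda = total arrivals / time = 65 / 9 = 7.22 per hour

7.22 per hour


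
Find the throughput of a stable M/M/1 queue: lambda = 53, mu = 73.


For a stable queue (lambda < mu), throughput = lambda = 53 per hour

53 per hour


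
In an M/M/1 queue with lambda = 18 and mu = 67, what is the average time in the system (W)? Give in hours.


W = 1/(mu - lambda) = 1/(67 - 18) = 0.0204 hours

0.0204 hours


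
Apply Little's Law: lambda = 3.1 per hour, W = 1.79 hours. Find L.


L = lambda * W = 3.1 * 1.79 = 5.55

5.55


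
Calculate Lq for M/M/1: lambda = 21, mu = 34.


rho = 21/34; Lq = rho^2/(1-rho) = 1.0

1.0


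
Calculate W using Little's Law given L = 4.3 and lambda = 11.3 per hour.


W = L / lambda = 4.3 / 11.3 = 0.3805 hours

0.3805 hours


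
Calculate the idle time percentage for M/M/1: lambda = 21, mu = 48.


Idle fraction = (1 - rho) * 100 = (1 - 21/48) * 100 = 56.3%

56.3%


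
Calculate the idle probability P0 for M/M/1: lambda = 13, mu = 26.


P0 = 1 - rho = 1 - 13/26 = 0.5

0.5


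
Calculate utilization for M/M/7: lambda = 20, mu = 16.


rho = lambda/(c*mu) = 20/(7*16) = 0.1786

0.1786


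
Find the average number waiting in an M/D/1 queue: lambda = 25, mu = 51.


M/D/1: Lq = rho^2 / (2*(1-rho)) where rho = 25/51; Lq = 0.24

0.24


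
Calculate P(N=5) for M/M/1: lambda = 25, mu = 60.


rho = 25/60; P(n) = (1-rho)*rho^n = (1-25/60)*(25/60)^5 = 0.0073

0.0073


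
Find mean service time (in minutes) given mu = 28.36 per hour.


Mean service time = 60/mu = 60/28.36 = 2.12 minutes

2.12 minutes


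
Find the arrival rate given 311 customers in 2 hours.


lambda = total arrivals / time = 311 / 2 = 155.5 per hour

155.5 per hour


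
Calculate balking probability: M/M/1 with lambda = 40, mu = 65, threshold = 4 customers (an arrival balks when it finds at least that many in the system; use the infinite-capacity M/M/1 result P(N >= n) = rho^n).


P(N >= 4) = rho^4 = (40/65)^4 = 0.1434

0.1434


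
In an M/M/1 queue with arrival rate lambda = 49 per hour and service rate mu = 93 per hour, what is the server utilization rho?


rho = lambda/mu = 49/93 = 0.5269

0.5269


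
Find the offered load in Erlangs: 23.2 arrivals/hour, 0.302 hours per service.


Offered load a = lambda * E[S] = 23.2 * 0.302 = 7.01 Erlangs

7.01 Erlangs


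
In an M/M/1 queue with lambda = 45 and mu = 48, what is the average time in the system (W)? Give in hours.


W = 1/(mu - lambda) = 1/(48 - 45) = 0.3333 hours

0.3333 hours


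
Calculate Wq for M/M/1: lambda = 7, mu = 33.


rho = 7/33; Wq = rho/(mu - lambda) = 0.0082 hours

0.0082 hours


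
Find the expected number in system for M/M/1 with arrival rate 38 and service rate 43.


rho = 38/43; L = rho/(1-rho) = 7.6

7.6


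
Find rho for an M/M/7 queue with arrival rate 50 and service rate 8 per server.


rho = lambda/(c*mu) = 50/(7*8) = 0.8929

0.8929


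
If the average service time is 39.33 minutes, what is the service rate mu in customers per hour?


mu = 60 / avg_service_time = 60 / 39.33 = 1.53 per hour

1.53 per hour


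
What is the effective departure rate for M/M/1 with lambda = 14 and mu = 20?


For a stable queue (lambda < mu), throughput = lambda = 14 per hour

14 per hour


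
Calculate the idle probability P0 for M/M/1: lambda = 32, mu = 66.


P0 = 1 - rho = 1 - 32/66 = 0.5152

0.5152


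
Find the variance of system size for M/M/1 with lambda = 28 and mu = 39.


rho = 28/39; Var(N) = rho/(1-rho)^2 = 9.02

9.02


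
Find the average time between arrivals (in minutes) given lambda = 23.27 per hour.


Mean interarrival time = 60/lambda = 60/23.27 = 2.58 minutes

2.58 minutes


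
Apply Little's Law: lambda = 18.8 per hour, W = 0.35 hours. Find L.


L = lambda * W = 18.8 * 0.35 = 6.58

6.58


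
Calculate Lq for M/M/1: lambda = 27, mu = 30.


rho = 27/30; Lq = rho^2/(1-rho) = 8.1

8.1


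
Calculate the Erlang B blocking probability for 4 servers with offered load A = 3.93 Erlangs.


B(N,A) = (A^N/N!) / sum(A^k/k!, k=0..N) with N=4, A=3.93 = 0.3039

0.3039


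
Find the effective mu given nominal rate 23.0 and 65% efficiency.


Effective rate = mu * efficiency = 23.0 * 0.65 = 14.95 per hour

14.95 per hour


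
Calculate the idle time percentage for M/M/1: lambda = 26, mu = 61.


Idle fraction = (1 - rho) * 100 = (1 - 26/61) * 100 = 57.4%

57.4%


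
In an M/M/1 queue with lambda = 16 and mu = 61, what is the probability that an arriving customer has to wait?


P(wait) = rho = lambda/mu = 16/61 = 0.2623

0.2623


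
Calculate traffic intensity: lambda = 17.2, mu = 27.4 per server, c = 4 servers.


rho = lambda / (c * mu) = 17.2 / (4 * 27.4) = 0.1569

0.1569


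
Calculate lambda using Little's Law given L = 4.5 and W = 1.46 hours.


lambda = L / W = 4.5 / 1.46 = 3.08 per hour

3.08 per hour


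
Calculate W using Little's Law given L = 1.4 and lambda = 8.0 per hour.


W = L / lambda = 1.4 / 8.0 = 0.175 hours

0.175 hours


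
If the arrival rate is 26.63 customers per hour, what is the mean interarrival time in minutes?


Mean interarrival time = 60/lambda = 60/26.63 = 2.25 minutes

2.25 minutes


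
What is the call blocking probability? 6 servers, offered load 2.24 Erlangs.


B(N,A) = (A^N/N!) / sum(A^k/k!, k=0..N) with N=6, A=2.24 = 0.0188

0.0188


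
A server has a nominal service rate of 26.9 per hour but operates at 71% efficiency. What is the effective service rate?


Effective rate = mu * efficiency = 26.9 * 0.71 = 19.1 per hour

19.1 per hour


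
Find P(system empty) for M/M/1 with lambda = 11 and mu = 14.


P0 = 1 - rho = 1 - 11/14 = 0.2143

0.2143


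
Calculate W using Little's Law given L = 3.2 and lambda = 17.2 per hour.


W = L / lambda = 3.2 / 17.2 = 0.186 hours

0.186 hours


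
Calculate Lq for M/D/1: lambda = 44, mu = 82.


M/D/1: Lq = rho^2 / (2*(1-rho)) where rho = 44/82; Lq = 0.31

0.31


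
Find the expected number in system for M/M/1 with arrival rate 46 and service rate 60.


rho = 46/60; L = rho/(1-rho) = 3.29

3.29


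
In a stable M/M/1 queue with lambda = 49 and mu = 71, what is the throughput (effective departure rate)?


For a stable queue (lambda < mu), throughput = lambda = 49 per hour

49 per hour


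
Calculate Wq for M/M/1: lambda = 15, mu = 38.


rho = 15/38; Wq = rho/(mu - lambda) = 0.0172 hours

0.0172 hours


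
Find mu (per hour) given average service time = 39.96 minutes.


mu = 60 / avg_service_time = 60 / 39.96 = 1.5 per hour

1.5 per hour


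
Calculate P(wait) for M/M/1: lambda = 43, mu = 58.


P(wait) = rho = lambda/mu = 43/58 = 0.7414

0.7414


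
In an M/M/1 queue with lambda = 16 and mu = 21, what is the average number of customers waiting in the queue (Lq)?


rho = 16/21; Lq = rho^2/(1-rho) = 2.44

2.44


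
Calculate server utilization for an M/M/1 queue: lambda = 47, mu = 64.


rho = lambda/mu = 47/64 = 0.7344

0.7344


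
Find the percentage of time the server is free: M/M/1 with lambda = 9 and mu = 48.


Idle fraction = (1 - rho) * 100 = (1 - 9/48) * 100 = 81.3%

81.3%


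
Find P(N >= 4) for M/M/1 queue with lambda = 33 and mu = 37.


P(N >= 4) = rho^4 = (33/37)^4 = 0.6328

0.6328


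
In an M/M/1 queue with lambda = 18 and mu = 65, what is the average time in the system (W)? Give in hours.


W = 1/(mu - lambda) = 1/(65 - 18) = 0.0213 hours

0.0213 hours


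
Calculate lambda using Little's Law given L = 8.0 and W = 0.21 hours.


lambda = L / W = 8.0 / 0.21 = 38.1 per hour

38.1 per hour


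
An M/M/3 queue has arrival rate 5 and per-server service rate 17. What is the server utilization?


rho = lambda/(c*mu) = 5/(3*17) = 0.098

0.098


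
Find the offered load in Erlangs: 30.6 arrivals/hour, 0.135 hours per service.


Offered load a = lambda * E[S] = 30.6 * 0.135 = 4.13 Erlangs

4.13 Erlangs


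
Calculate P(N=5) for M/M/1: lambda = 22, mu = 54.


rho = 22/54; P(n) = (1-rho)*rho^n = (1-22/54)*(22/54)^5 = 0.0067

0.0067


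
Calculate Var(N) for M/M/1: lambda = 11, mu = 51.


rho = 11/51; Var(N) = rho/(1-rho)^2 = 0.35

0.35


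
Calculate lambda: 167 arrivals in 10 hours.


lambda = total arrivals / time = 167 / 10 = 16.7 per hour

16.7 per hour


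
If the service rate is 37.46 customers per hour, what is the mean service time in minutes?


Mean service time = 60/mu = 60/37.46 = 1.6 minutes

1.6 minutes


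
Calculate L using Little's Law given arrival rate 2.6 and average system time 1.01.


L = lambda * W = 2.6 * 1.01 = 2.63

2.63


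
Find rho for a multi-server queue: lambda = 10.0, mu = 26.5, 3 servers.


rho = lambda / (c * mu) = 10.0 / (3 * 26.5) = 0.1258

0.1258


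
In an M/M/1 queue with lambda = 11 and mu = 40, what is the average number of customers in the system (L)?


rho = 11/40; L = rho/(1-rho) = 0.38

0.38


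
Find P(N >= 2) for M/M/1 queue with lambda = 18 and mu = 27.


P(N >= 2) = rho^2 = (18/27)^2 = 0.4444

0.4444


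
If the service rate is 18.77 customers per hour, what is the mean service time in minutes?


Mean service time = 60/mu = 60/18.77 = 3.2 minutes

3.2 minutes


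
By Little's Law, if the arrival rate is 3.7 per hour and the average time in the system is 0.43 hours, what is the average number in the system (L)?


L = lambda * W = 3.7 * 0.43 = 1.59

1.59


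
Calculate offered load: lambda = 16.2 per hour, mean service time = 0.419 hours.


Offered load a = lambda * E[S] = 16.2 * 0.419 = 6.79 Erlangs

6.79 Erlangs


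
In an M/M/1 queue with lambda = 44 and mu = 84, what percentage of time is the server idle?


Idle fraction = (1 - rho) * 100 = (1 - 44/84) * 100 = 47.6%

47.6%


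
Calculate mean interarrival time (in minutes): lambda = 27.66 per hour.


Mean interarrival time = 60/lambda = 60/27.66 = 2.17 minutes

2.17 minutes


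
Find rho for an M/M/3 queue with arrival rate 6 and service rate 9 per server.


rho = lambda/(c*mu) = 6/(3*9) = 0.2222

0.2222


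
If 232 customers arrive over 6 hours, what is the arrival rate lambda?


lambda = total arrivals / time = 232 / 6 = 38.67 per hour

38.67 per hour


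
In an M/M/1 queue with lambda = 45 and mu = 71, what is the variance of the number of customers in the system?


rho = 45/71; Var(N) = rho/(1-rho)^2 = 4.73

4.73


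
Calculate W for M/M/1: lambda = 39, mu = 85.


W = 1/(mu - lambda) = 1/(85 - 39) = 0.0217 hours

0.0217 hours


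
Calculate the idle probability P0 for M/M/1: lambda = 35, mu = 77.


P0 = 1 - rho = 1 - 35/77 = 0.5455

0.5455


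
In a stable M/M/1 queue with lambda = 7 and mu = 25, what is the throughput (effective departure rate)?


For a stable queue (lambda < mu), throughput = lambda = 7 per hour

7 per hour


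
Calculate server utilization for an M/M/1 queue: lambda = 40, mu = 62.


rho = lambda/mu = 40/62 = 0.6452

0.6452


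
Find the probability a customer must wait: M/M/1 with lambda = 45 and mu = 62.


P(wait) = rho = lambda/mu = 45/62 = 0.7258

0.7258


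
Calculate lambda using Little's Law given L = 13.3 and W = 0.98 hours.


lambda = L / W = 13.3 / 0.98 = 13.57 per hour

13.57 per hour


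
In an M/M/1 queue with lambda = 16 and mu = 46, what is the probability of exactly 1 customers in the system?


rho = 16/46; P(n) = (1-rho)*rho^n = (1-16/46)*(16/46)^1 = 0.2268

0.2268


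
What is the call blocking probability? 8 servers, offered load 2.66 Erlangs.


B(N,A) = (A^N/N!) / sum(A^k/k!, k=0..N) with N=8, A=2.66 = 0.0044

0.0044


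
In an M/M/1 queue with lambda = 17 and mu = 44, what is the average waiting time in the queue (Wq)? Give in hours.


rho = 17/44; Wq = rho/(mu - lambda) = 0.0143 hours

0.0143 hours


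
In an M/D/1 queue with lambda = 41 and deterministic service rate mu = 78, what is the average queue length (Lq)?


M/D/1: Lq = rho^2 / (2*(1-rho)) where rho = 41/78; Lq = 0.29

0.29


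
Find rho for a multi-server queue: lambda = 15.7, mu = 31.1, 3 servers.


rho = lambda / (c * mu) = 15.7 / (3 * 31.1) = 0.1683

0.1683


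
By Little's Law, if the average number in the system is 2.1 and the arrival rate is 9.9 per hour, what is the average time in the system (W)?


W = L / lambda = 2.1 / 9.9 = 0.2121 hours

0.2121 hours


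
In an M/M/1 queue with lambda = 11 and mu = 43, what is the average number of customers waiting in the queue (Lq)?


rho = 11/43; Lq = rho^2/(1-rho) = 0.09

0.09


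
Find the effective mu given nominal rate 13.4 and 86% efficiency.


Effective rate = mu * efficiency = 13.4 * 0.86 = 11.52 per hour

11.52 per hour


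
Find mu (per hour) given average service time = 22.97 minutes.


mu = 60 / avg_service_time = 60 / 22.97 = 2.61 per hour

2.61 per hour


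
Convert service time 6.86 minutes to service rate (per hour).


mu = 60 / avg_service_time = 60 / 6.86 = 8.75 per hour

8.75 per hour


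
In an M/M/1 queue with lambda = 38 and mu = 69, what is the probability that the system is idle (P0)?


P0 = 1 - rho = 1 - 38/69 = 0.4493

0.4493


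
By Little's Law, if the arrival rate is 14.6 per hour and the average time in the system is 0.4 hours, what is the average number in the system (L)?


L = lambda * W = 14.6 * 0.4 = 5.84

5.84


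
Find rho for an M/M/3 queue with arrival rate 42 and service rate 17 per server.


rho = lambda/(c*mu) = 42/(3*17) = 0.8235

0.8235


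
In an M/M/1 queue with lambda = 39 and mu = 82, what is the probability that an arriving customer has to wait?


P(wait) = rho = lambda/mu = 39/82 = 0.4756

0.4756


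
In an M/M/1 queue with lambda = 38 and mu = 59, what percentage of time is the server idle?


Idle fraction = (1 - rho) * 100 = (1 - 38/59) * 100 = 35.6%

35.6%


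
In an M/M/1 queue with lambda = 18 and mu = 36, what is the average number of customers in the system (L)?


rho = 18/36; L = rho/(1-rho) = 1.0

1.0


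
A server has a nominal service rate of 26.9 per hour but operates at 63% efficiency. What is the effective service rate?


Effective rate = mu * efficiency = 26.9 * 0.63 = 16.95 per hour

16.95 per hour


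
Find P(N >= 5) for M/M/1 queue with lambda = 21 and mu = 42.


P(N >= 5) = rho^5 = (21/42)^5 = 0.0313

0.0313


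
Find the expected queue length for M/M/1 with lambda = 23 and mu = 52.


rho = 23/52; Lq = rho^2/(1-rho) = 0.35

0.35


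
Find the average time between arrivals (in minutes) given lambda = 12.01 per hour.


Mean interarrival time = 60/lambda = 60/12.01 = 5.0 minutes

5.0 minutes


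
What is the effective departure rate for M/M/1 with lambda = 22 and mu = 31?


For a stable queue (lambda < mu), throughput = lambda = 22 per hour

22 per hour


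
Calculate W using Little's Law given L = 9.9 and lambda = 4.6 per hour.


W = L / lambda = 9.9 / 4.6 = 2.1522 hours

2.1522 hours


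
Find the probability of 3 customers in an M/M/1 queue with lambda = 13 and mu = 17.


rho = 13/17; P(n) = (1-rho)*rho^n = (1-13/17)*(13/17)^3 = 0.1052

0.1052


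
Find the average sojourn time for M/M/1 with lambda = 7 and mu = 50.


W = 1/(mu - lambda) = 1/(50 - 7) = 0.0233 hours

0.0233 hours


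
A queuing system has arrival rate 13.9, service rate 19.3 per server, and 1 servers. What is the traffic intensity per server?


rho = lambda / (c * mu) = 13.9 / (1 * 19.3) = 0.7202

0.7202


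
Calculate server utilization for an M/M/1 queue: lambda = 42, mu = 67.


rho = lambda/mu = 42/67 = 0.6269

0.6269


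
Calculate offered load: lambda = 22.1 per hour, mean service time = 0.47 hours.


Offered load a = lambda * E[S] = 22.1 * 0.47 = 10.39 Erlangs

10.39 Erlangs


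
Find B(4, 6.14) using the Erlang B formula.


B(N,A) = (A^N/N!) / sum(A^k/k!, k=0..N) with N=4, A=6.14 = 0.4784

0.4784


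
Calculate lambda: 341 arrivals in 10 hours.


lambda = total arrivals / time = 341 / 10 = 34.1 per hour

34.1 per hour


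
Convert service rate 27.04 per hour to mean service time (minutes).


Mean service time = 60/mu = 60/27.04 = 2.22 minutes

2.22 minutes


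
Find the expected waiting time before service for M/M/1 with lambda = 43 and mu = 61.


rho = 43/61; Wq = rho/(mu - lambda) = 0.0392 hours

0.0392 hours


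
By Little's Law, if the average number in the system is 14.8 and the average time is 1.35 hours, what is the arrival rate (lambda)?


lambda = L / W = 14.8 / 1.35 = 10.96 per hour

10.96 per hour


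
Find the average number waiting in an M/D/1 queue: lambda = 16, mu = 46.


M/D/1: Lq = rho^2 / (2*(1-rho)) where rho = 16/46; Lq = 0.09

0.09


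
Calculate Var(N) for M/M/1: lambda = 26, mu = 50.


rho = 26/50; Var(N) = rho/(1-rho)^2 = 2.26

2.26


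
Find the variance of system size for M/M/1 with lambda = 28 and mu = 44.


rho = 28/44; Var(N) = rho/(1-rho)^2 = 4.81

4.81


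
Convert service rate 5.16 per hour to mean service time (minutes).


Mean service time = 60/mu = 60/5.16 = 11.63 minutes

11.63 minutes


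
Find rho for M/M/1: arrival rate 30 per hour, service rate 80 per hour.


rho = lambda/mu = 30/80 = 0.375

0.375


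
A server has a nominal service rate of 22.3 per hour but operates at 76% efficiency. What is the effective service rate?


Effective rate = mu * efficiency = 22.3 * 0.76 = 16.95 per hour

16.95 per hour


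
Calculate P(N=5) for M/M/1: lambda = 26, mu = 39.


rho = 26/39; P(n) = (1-rho)*rho^n = (1-26/39)*(26/39)^5 = 0.0439

0.0439


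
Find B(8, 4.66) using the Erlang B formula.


B(N,A) = (A^N/N!) / sum(A^k/k!, k=0..N) with N=8, A=4.66 = 0.0549

0.0549


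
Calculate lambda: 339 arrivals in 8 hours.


lambda = total arrivals / time = 339 / 8 = 42.38 per hour

42.38 per hour


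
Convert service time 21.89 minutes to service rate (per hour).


mu = 60 / avg_service_time = 60 / 21.89 = 2.74 per hour

2.74 per hour


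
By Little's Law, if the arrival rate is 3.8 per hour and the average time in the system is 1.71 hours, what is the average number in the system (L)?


L = lambda * W = 3.8 * 1.71 = 6.5

6.5


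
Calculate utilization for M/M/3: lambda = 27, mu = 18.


rho = lambda/(c*mu) = 27/(3*18) = 0.5

0.5


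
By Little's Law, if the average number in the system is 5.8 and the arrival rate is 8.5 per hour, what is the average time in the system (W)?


W = L / lambda = 5.8 / 8.5 = 0.6824 hours

0.6824 hours


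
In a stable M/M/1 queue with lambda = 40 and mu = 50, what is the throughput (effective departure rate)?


For a stable queue (lambda < mu), throughput = lambda = 40 per hour

40 per hour


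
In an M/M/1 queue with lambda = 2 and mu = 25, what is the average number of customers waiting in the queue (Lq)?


rho = 2/25; Lq = rho^2/(1-rho) = 0.01

0.01


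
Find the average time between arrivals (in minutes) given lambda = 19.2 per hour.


Mean interarrival time = 60/lambda = 60/19.2 = 3.13 minutes

3.13 minutes


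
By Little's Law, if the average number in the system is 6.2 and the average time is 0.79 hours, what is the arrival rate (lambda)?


lambda = L / W = 6.2 / 0.79 = 7.85 per hour

7.85 per hour


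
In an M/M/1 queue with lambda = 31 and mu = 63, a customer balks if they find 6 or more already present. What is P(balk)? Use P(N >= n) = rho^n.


P(N >= 6) = rho^6 = (31/63)^6 = 0.0142

0.0142


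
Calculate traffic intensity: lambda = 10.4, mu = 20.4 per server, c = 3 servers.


rho = lambda / (c * mu) = 10.4 / (3 * 20.4) = 0.1699

0.1699


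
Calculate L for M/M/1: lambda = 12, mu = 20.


rho = 12/20; L = rho/(1-rho) = 1.5

1.5


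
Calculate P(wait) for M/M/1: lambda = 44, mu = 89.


P(wait) = rho = lambda/mu = 44/89 = 0.4944

0.4944


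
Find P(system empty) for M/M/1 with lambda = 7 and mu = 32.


P0 = 1 - rho = 1 - 7/32 = 0.7813

0.7813


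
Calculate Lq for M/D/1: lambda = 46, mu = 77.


M/D/1: Lq = rho^2 / (2*(1-rho)) where rho = 46/77; Lq = 0.44

0.44


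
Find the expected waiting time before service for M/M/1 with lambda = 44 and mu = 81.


rho = 44/81; Wq = rho/(mu - lambda) = 0.0147 hours

0.0147 hours


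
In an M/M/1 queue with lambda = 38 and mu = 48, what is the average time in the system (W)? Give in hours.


W = 1/(mu - lambda) = 1/(48 - 38) = 0.1 hours

0.1 hours


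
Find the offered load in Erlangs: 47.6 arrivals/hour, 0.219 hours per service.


Offered load a = lambda * E[S] = 47.6 * 0.219 = 10.42 Erlangs

10.42 Erlangs


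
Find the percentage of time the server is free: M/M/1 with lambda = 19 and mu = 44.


Idle fraction = (1 - rho) * 100 = (1 - 19/44) * 100 = 56.8%

56.8%


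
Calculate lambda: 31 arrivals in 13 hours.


lambda = total arrivals / time = 31 / 13 = 2.38 per hour

2.38 per hour


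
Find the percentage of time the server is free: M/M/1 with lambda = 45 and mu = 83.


Idle fraction = (1 - rho) * 100 = (1 - 45/83) * 100 = 45.8%

45.8%


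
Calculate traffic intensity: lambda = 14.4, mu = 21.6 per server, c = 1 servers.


rho = lambda / (c * mu) = 14.4 / (1 * 21.6) = 0.6667

0.6667


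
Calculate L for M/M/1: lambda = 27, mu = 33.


rho = 27/33; L = rho/(1-rho) = 4.5

4.5


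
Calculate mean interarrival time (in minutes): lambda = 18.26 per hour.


Mean interarrival time = 60/lambda = 60/18.26 = 3.29 minutes

3.29 minutes


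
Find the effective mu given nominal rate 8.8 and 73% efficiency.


Effective rate = mu * efficiency = 8.8 * 0.73 = 6.42 per hour

6.42 per hour


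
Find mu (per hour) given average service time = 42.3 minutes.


mu = 60 / avg_service_time = 60 / 42.3 = 1.42 per hour

1.42 per hour


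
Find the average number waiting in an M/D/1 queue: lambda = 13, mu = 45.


M/D/1: Lq = rho^2 / (2*(1-rho)) where rho = 13/45; Lq = 0.06

0.06


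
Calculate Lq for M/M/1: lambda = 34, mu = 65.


rho = 34/65; Lq = rho^2/(1-rho) = 0.57

0.57


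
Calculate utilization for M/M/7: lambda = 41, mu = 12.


rho = lambda/(c*mu) = 41/(7*12) = 0.4881

0.4881


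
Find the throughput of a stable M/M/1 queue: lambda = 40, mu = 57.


For a stable queue (lambda < mu), throughput = lambda = 40 per hour

40 per hour


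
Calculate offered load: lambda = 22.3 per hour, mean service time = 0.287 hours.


Offered load a = lambda * E[S] = 22.3 * 0.287 = 6.4 Erlangs

6.4 Erlangs


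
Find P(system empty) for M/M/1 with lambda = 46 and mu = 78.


P0 = 1 - rho = 1 - 46/78 = 0.4103

0.4103


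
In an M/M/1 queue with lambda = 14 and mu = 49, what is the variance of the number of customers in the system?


rho = 14/49; Var(N) = rho/(1-rho)^2 = 0.56

0.56


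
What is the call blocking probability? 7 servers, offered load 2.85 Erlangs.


B(N,A) = (A^N/N!) / sum(A^k/k!, k=0..N) with N=7, A=2.85 = 0.0177

0.0177


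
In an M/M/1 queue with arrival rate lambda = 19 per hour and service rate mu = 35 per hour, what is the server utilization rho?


rho = lambda/mu = 19/35 = 0.5429

0.5429


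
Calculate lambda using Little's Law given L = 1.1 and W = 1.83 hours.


lambda = L / W = 1.1 / 1.83 = 0.6 per hour

0.6 per hour


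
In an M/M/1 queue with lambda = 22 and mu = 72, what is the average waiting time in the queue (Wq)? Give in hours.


rho = 22/72; Wq = rho/(mu - lambda) = 0.0061 hours

0.0061 hours


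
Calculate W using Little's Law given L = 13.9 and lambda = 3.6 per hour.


W = L / lambda = 13.9 / 3.6 = 3.8611 hours

3.8611 hours


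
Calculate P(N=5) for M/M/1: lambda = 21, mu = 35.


rho = 21/35; P(n) = (1-rho)*rho^n = (1-21/35)*(21/35)^5 = 0.0311

0.0311


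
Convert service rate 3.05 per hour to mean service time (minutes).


Mean service time = 60/mu = 60/3.05 = 19.67 minutes

19.67 minutes


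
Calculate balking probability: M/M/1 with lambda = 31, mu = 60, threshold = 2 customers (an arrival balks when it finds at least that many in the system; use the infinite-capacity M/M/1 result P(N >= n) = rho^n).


P(N >= 2) = rho^2 = (31/60)^2 = 0.2669

0.2669


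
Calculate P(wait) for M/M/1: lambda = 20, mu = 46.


P(wait) = rho = lambda/mu = 20/46 = 0.4348

0.4348


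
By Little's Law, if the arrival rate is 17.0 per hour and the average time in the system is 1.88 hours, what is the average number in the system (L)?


L = lambda * W = 17.0 * 1.88 = 31.96

31.96


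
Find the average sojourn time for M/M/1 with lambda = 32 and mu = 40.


W = 1/(mu - lambda) = 1/(40 - 32) = 0.125 hours

0.125 hours


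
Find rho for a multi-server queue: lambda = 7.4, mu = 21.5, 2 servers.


rho = lambda / (c * mu) = 7.4 / (2 * 21.5) = 0.1721

0.1721
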